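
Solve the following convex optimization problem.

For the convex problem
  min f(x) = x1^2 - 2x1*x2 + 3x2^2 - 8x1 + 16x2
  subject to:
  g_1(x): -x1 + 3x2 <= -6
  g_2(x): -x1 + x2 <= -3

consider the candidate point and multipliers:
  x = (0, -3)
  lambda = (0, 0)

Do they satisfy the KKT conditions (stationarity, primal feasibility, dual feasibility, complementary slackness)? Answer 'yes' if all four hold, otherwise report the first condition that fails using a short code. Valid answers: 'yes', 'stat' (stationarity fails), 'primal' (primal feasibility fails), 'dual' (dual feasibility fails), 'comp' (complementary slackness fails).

Gradient of f: grad f(x) = Q x + c = (-2, -2)
Constraint values g_i(x) = a_i^T x - b_i:
  g_1((0, -3)) = -3
  g_2((0, -3)) = 0
Stationarity residual: grad f(x) + sum_i lambda_i a_i = (-2, -2)
  -> stationarity FAILS
Primal feasibility (all g_i <= 0): OK
Dual feasibility (all lambda_i >= 0): OK
Complementary slackness (lambda_i * g_i(x) = 0 for all i): OK

Verdict: the first failing condition is stationarity -> stat.

stat


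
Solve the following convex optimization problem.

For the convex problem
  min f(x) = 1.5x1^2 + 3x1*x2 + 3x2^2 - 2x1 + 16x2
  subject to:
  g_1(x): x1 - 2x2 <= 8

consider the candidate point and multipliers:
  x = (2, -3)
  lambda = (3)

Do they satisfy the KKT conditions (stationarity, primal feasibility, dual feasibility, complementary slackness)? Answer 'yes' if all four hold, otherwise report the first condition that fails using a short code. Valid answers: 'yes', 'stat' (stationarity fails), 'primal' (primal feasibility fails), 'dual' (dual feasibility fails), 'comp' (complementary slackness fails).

Gradient of f: grad f(x) = Q x + c = (-5, 4)
Constraint values g_i(x) = a_i^T x - b_i:
  g_1((2, -3)) = 0
Stationarity residual: grad f(x) + sum_i lambda_i a_i = (-2, -2)
  -> stationarity FAILS
Primal feasibility (all g_i <= 0): OK
Dual feasibility (all lambda_i >= 0): OK
Complementary slackness (lambda_i * g_i(x) = 0 for all i): OK

Verdict: the first failing condition is stationarity -> stat.

stat


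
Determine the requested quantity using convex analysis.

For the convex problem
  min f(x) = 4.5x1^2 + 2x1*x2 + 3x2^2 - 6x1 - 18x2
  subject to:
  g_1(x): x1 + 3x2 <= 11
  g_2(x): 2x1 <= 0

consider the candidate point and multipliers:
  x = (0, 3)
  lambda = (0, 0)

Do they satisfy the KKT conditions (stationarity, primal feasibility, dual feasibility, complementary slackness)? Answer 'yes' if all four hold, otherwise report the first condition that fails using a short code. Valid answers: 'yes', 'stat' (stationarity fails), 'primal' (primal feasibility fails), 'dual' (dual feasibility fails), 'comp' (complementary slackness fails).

Gradient of f: grad f(x) = Q x + c = (0, 0)
Constraint values g_i(x) = a_i^T x - b_i:
  g_1((0, 3)) = -2
  g_2((0, 3)) = 0
Stationarity residual: grad f(x) + sum_i lambda_i a_i = (0, 0)
  -> stationarity OK
Primal feasibility (all g_i <= 0): OK
Dual feasibility (all lambda_i >= 0): OK
Complementary slackness (lambda_i * g_i(x) = 0 for all i): OK

Verdict: yes, KKT holds.

yes


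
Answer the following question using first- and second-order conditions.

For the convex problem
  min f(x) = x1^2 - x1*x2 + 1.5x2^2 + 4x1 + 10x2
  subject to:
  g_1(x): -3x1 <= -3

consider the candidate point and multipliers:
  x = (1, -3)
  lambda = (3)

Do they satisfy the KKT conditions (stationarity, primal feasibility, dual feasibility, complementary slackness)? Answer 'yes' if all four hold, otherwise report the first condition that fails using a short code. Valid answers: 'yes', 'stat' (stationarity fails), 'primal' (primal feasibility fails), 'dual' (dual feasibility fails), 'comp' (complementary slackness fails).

Gradient of f: grad f(x) = Q x + c = (9, 0)
Constraint values g_i(x) = a_i^T x - b_i:
  g_1((1, -3)) = 0
Stationarity residual: grad f(x) + sum_i lambda_i a_i = (0, 0)
  -> stationarity OK
Primal feasibility (all g_i <= 0): OK
Dual feasibility (all lambda_i >= 0): OK
Complementary slackness (lambda_i * g_i(x) = 0 for all i): OK

Verdict: yes, KKT holds.

yes


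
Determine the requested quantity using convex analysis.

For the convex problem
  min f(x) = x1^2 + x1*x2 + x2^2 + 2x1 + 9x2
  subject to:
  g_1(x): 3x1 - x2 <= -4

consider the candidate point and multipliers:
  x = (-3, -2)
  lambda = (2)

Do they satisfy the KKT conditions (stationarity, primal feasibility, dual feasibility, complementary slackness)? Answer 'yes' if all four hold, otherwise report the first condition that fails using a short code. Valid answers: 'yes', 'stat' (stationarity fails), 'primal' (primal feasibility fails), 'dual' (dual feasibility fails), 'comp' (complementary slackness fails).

Gradient of f: grad f(x) = Q x + c = (-6, 2)
Constraint values g_i(x) = a_i^T x - b_i:
  g_1((-3, -2)) = -3
Stationarity residual: grad f(x) + sum_i lambda_i a_i = (0, 0)
  -> stationarity OK
Primal feasibility (all g_i <= 0): OK
Dual feasibility (all lambda_i >= 0): OK
Complementary slackness (lambda_i * g_i(x) = 0 for all i): FAILS

Verdict: the first failing condition is complementary_slackness -> comp.

comp


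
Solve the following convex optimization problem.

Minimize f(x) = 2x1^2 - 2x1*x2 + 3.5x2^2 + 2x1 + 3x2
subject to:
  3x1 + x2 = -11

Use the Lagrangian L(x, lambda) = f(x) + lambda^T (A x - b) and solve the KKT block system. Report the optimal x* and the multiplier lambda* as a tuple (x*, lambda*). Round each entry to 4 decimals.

Form the Lagrangian:
  L(x, lambda) = (1/2) x^T Q x + c^T x + lambda^T (A x - b)
Stationarity (grad_x L = 0): Q x + c + A^T lambda = 0.
Primal feasibility: A x = b.

This gives the KKT block system:
  [ Q   A^T ] [ x     ]   [-c ]
  [ A    0  ] [ lambda ] = [ b ]

Solving the linear system:
  x*      = (-3.1139, -1.6582)
  lambda* = (2.3797)
  f(x*)   = 7.4873

x* = (-3.1139, -1.6582), lambda* = (2.3797)


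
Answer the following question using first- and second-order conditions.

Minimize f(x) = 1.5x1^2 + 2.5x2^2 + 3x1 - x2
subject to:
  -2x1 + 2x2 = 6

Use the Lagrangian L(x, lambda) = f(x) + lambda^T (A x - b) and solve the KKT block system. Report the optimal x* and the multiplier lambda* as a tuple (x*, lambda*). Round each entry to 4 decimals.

Form the Lagrangian:
  L(x, lambda) = (1/2) x^T Q x + c^T x + lambda^T (A x - b)
Stationarity (grad_x L = 0): Q x + c + A^T lambda = 0.
Primal feasibility: A x = b.

This gives the KKT block system:
  [ Q   A^T ] [ x     ]   [-c ]
  [ A    0  ] [ lambda ] = [ b ]

Solving the linear system:
  x*      = (-2.125, 0.875)
  lambda* = (-1.6875)
  f(x*)   = 1.4375

x* = (-2.125, 0.875), lambda* = (-1.6875)


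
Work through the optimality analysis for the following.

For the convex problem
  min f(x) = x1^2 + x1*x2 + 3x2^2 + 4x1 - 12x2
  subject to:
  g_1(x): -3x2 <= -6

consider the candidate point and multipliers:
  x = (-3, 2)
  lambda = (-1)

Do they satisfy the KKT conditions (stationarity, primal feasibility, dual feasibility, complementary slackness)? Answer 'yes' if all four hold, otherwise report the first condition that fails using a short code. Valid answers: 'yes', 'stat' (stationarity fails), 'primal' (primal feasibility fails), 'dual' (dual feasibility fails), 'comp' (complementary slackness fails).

Gradient of f: grad f(x) = Q x + c = (0, -3)
Constraint values g_i(x) = a_i^T x - b_i:
  g_1((-3, 2)) = 0
Stationarity residual: grad f(x) + sum_i lambda_i a_i = (0, 0)
  -> stationarity OK
Primal feasibility (all g_i <= 0): OK
Dual feasibility (all lambda_i >= 0): FAILS
Complementary slackness (lambda_i * g_i(x) = 0 for all i): OK

Verdict: the first failing condition is dual_feasibility -> dual.

dual


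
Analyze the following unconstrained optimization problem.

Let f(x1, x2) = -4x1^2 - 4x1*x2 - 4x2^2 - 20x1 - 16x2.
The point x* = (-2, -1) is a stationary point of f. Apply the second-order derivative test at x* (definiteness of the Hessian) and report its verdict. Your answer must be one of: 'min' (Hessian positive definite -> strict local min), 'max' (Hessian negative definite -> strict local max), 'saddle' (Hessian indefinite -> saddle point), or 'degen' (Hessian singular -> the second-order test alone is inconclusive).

Compute the Hessian H = grad^2 f:
  H = [[-8, -4], [-4, -8]]
Verify stationarity: grad f(x*) = H x* + g = (0, 0).
Eigenvalues of H: -12, -4.
Both eigenvalues < 0, so H is negative definite -> x* is a strict local max.

max


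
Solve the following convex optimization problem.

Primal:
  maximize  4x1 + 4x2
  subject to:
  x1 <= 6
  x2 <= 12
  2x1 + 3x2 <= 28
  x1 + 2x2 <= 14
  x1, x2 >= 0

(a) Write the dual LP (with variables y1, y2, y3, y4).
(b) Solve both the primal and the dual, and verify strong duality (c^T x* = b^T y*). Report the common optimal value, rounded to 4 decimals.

The standard primal-dual pair for 'max c^T x s.t. A x <= b, x >= 0' is:
  Dual:  min b^T y  s.t.  A^T y >= c,  y >= 0.

So the dual LP is:
  minimize  6y1 + 12y2 + 28y3 + 14y4
  subject to:
    y1 + 2y3 + y4 >= 4
    y2 + 3y3 + 2y4 >= 4
    y1, y2, y3, y4 >= 0

Solving the primal: x* = (6, 4).
  primal value c^T x* = 40.
Solving the dual: y* = (2, 0, 0, 2).
  dual value b^T y* = 40.
Strong duality: c^T x* = b^T y*. Confirmed.

40


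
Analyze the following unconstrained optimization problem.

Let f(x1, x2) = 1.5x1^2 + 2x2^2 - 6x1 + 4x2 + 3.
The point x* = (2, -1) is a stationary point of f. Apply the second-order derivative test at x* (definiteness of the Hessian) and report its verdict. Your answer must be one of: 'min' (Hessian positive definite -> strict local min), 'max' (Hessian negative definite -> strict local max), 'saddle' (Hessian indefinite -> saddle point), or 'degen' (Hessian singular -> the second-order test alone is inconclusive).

Compute the Hessian H = grad^2 f:
  H = [[3, 0], [0, 4]]
Verify stationarity: grad f(x*) = H x* + g = (0, 0).
Eigenvalues of H: 3, 4.
Both eigenvalues > 0, so H is positive definite -> x* is a strict local min.

min


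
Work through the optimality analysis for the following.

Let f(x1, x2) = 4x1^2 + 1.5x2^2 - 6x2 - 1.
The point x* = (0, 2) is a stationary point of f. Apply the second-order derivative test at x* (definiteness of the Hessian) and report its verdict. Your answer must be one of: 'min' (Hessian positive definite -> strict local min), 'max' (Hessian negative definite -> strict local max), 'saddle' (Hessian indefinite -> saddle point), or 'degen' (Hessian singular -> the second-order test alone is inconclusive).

Compute the Hessian H = grad^2 f:
  H = [[8, 0], [0, 3]]
Verify stationarity: grad f(x*) = H x* + g = (0, 0).
Eigenvalues of H: 3, 8.
Both eigenvalues > 0, so H is positive definite -> x* is a strict local min.

min


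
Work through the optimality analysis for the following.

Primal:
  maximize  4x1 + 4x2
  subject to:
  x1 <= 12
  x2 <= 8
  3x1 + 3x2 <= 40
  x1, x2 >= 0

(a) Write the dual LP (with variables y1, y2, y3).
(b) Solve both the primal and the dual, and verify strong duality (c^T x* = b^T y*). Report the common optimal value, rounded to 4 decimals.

The standard primal-dual pair for 'max c^T x s.t. A x <= b, x >= 0' is:
  Dual:  min b^T y  s.t.  A^T y >= c,  y >= 0.

So the dual LP is:
  minimize  12y1 + 8y2 + 40y3
  subject to:
    y1 + 3y3 >= 4
    y2 + 3y3 >= 4
    y1, y2, y3 >= 0

Solving the primal: x* = (5.3333, 8).
  primal value c^T x* = 53.3333.
Solving the dual: y* = (0, 0, 1.3333).
  dual value b^T y* = 53.3333.
Strong duality: c^T x* = b^T y*. Confirmed.

53.3333


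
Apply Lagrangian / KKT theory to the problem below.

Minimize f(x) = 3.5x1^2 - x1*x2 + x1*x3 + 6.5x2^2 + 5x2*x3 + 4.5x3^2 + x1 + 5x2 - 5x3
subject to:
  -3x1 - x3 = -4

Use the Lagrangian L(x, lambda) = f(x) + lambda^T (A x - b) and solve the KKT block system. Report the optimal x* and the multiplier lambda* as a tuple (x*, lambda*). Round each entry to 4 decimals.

Form the Lagrangian:
  L(x, lambda) = (1/2) x^T Q x + c^T x + lambda^T (A x - b)
Stationarity (grad_x L = 0): Q x + c + A^T lambda = 0.
Primal feasibility: A x = b.

This gives the KKT block system:
  [ Q   A^T ] [ x     ]   [-c ]
  [ A    0  ] [ lambda ] = [ b ]

Solving the linear system:
  x*      = (0.9185, -0.7926, 1.2444)
  lambda* = (3.1556)
  f(x*)   = 1.6778

x* = (0.9185, -0.7926, 1.2444), lambda* = (3.1556)


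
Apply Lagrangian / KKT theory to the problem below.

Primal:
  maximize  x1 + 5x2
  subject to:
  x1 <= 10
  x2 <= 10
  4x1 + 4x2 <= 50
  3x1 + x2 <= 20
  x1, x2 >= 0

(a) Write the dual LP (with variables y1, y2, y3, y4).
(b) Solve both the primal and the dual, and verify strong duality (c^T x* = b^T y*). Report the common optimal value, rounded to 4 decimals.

The standard primal-dual pair for 'max c^T x s.t. A x <= b, x >= 0' is:
  Dual:  min b^T y  s.t.  A^T y >= c,  y >= 0.

So the dual LP is:
  minimize  10y1 + 10y2 + 50y3 + 20y4
  subject to:
    y1 + 4y3 + 3y4 >= 1
    y2 + 4y3 + y4 >= 5
    y1, y2, y3, y4 >= 0

Solving the primal: x* = (2.5, 10).
  primal value c^T x* = 52.5.
Solving the dual: y* = (0, 4, 0.25, 0).
  dual value b^T y* = 52.5.
Strong duality: c^T x* = b^T y*. Confirmed.

52.5


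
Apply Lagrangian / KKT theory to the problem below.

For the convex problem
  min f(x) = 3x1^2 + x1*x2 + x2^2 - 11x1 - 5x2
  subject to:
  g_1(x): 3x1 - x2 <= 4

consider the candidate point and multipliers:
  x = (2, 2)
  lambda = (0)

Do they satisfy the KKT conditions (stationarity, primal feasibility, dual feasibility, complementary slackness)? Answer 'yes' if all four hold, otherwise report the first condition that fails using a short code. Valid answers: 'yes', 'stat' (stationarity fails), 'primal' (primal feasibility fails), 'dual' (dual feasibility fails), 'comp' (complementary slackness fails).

Gradient of f: grad f(x) = Q x + c = (3, 1)
Constraint values g_i(x) = a_i^T x - b_i:
  g_1((2, 2)) = 0
Stationarity residual: grad f(x) + sum_i lambda_i a_i = (3, 1)
  -> stationarity FAILS
Primal feasibility (all g_i <= 0): OK
Dual feasibility (all lambda_i >= 0): OK
Complementary slackness (lambda_i * g_i(x) = 0 for all i): OK

Verdict: the first failing condition is stationarity -> stat.

stat


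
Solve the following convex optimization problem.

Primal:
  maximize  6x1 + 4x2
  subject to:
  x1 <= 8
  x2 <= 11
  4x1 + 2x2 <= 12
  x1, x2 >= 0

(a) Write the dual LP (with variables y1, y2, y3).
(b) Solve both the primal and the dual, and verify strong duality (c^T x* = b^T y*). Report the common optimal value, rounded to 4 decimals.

The standard primal-dual pair for 'max c^T x s.t. A x <= b, x >= 0' is:
  Dual:  min b^T y  s.t.  A^T y >= c,  y >= 0.

So the dual LP is:
  minimize  8y1 + 11y2 + 12y3
  subject to:
    y1 + 4y3 >= 6
    y2 + 2y3 >= 4
    y1, y2, y3 >= 0

Solving the primal: x* = (0, 6).
  primal value c^T x* = 24.
Solving the dual: y* = (0, 0, 2).
  dual value b^T y* = 24.
Strong duality: c^T x* = b^T y*. Confirmed.

24


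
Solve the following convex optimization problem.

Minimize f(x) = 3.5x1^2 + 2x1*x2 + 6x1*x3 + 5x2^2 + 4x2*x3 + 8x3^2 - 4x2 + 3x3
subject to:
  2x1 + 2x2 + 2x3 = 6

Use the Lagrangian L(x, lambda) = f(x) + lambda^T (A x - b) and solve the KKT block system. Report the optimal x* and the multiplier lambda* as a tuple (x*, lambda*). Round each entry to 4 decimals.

Form the Lagrangian:
  L(x, lambda) = (1/2) x^T Q x + c^T x + lambda^T (A x - b)
Stationarity (grad_x L = 0): Q x + c + A^T lambda = 0.
Primal feasibility: A x = b.

This gives the KKT block system:
  [ Q   A^T ] [ x     ]   [-c ]
  [ A    0  ] [ lambda ] = [ b ]

Solving the linear system:
  x*      = (1.8657, 1.5597, -0.4254)
  lambda* = (-6.8134)
  f(x*)   = 16.6828

x* = (1.8657, 1.5597, -0.4254), lambda* = (-6.8134)


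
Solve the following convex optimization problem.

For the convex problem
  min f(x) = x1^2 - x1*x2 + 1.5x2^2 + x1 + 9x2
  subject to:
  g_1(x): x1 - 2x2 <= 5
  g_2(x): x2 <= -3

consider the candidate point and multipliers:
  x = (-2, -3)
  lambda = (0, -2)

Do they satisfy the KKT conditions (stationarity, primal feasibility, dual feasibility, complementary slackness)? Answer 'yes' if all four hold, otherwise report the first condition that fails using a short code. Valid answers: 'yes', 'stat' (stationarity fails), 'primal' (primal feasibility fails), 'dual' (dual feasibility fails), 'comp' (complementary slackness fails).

Gradient of f: grad f(x) = Q x + c = (0, 2)
Constraint values g_i(x) = a_i^T x - b_i:
  g_1((-2, -3)) = -1
  g_2((-2, -3)) = 0
Stationarity residual: grad f(x) + sum_i lambda_i a_i = (0, 0)
  -> stationarity OK
Primal feasibility (all g_i <= 0): OK
Dual feasibility (all lambda_i >= 0): FAILS
Complementary slackness (lambda_i * g_i(x) = 0 for all i): OK

Verdict: the first failing condition is dual_feasibility -> dual.

dual


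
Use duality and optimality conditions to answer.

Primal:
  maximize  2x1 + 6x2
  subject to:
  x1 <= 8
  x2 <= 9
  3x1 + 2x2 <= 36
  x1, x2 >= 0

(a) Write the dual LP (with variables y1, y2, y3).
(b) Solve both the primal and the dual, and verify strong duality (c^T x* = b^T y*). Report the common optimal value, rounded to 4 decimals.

The standard primal-dual pair for 'max c^T x s.t. A x <= b, x >= 0' is:
  Dual:  min b^T y  s.t.  A^T y >= c,  y >= 0.

So the dual LP is:
  minimize  8y1 + 9y2 + 36y3
  subject to:
    y1 + 3y3 >= 2
    y2 + 2y3 >= 6
    y1, y2, y3 >= 0

Solving the primal: x* = (6, 9).
  primal value c^T x* = 66.
Solving the dual: y* = (0, 4.6667, 0.6667).
  dual value b^T y* = 66.
Strong duality: c^T x* = b^T y*. Confirmed.

66


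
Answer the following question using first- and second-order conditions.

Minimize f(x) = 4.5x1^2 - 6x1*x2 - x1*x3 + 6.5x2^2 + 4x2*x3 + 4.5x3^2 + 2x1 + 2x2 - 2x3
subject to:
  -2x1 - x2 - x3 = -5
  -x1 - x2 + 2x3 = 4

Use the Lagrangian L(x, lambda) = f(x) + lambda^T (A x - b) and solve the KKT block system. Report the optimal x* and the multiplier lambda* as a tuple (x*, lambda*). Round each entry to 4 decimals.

Form the Lagrangian:
  L(x, lambda) = (1/2) x^T Q x + c^T x + lambda^T (A x - b)
Stationarity (grad_x L = 0): Q x + c + A^T lambda = 0.
Primal feasibility: A x = b.

This gives the KKT block system:
  [ Q   A^T ] [ x     ]   [-c ]
  [ A    0  ] [ lambda ] = [ b ]

Solving the linear system:
  x*      = (1.273, -0.1217, 2.5757)
  lambda* = (8.5289, -5.4462)
  f(x*)   = 30.7902

x* = (1.273, -0.1217, 2.5757), lambda* = (8.5289, -5.4462)


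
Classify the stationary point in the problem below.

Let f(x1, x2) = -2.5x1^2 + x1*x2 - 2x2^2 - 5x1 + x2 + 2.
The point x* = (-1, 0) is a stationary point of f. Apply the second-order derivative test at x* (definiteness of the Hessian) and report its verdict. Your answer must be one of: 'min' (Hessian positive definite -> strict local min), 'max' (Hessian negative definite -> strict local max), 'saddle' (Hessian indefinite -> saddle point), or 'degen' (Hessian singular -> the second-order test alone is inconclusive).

Compute the Hessian H = grad^2 f:
  H = [[-5, 1], [1, -4]]
Verify stationarity: grad f(x*) = H x* + g = (0, 0).
Eigenvalues of H: -5.618, -3.382.
Both eigenvalues < 0, so H is negative definite -> x* is a strict local max.

max


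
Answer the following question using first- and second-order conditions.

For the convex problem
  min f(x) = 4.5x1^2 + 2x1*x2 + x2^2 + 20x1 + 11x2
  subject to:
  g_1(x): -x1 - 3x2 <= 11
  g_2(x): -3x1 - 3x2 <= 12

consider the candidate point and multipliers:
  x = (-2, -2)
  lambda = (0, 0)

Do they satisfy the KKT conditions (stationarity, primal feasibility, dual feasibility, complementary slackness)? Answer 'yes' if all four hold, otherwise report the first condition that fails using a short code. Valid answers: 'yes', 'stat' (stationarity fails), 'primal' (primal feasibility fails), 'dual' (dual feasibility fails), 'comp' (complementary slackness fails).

Gradient of f: grad f(x) = Q x + c = (-2, 3)
Constraint values g_i(x) = a_i^T x - b_i:
  g_1((-2, -2)) = -3
  g_2((-2, -2)) = 0
Stationarity residual: grad f(x) + sum_i lambda_i a_i = (-2, 3)
  -> stationarity FAILS
Primal feasibility (all g_i <= 0): OK
Dual feasibility (all lambda_i >= 0): OK
Complementary slackness (lambda_i * g_i(x) = 0 for all i): OK

Verdict: the first failing condition is stationarity -> stat.

stat


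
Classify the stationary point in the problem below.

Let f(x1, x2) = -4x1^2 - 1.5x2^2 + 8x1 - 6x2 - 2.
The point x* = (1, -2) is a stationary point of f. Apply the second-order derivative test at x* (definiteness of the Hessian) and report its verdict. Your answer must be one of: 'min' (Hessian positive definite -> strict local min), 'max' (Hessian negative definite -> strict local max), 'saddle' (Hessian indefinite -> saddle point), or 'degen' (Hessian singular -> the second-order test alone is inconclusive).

Compute the Hessian H = grad^2 f:
  H = [[-8, 0], [0, -3]]
Verify stationarity: grad f(x*) = H x* + g = (0, 0).
Eigenvalues of H: -8, -3.
Both eigenvalues < 0, so H is negative definite -> x* is a strict local max.

max


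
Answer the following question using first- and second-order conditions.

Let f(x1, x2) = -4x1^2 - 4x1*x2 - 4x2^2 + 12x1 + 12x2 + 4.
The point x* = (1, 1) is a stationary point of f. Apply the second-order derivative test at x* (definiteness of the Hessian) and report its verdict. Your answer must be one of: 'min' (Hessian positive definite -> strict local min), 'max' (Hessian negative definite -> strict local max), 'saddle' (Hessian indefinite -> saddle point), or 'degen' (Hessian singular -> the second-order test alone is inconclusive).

Compute the Hessian H = grad^2 f:
  H = [[-8, -4], [-4, -8]]
Verify stationarity: grad f(x*) = H x* + g = (0, 0).
Eigenvalues of H: -12, -4.
Both eigenvalues < 0, so H is negative definite -> x* is a strict local max.

max


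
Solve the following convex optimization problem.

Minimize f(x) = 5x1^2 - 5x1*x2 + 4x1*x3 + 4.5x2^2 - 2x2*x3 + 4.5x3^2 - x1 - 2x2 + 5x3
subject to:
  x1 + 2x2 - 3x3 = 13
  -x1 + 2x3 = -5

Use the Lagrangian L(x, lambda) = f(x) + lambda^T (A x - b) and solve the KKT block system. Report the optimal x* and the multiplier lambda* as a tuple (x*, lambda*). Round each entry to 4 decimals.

Form the Lagrangian:
  L(x, lambda) = (1/2) x^T Q x + c^T x + lambda^T (A x - b)
Stationarity (grad_x L = 0): Q x + c + A^T lambda = 0.
Primal feasibility: A x = b.

This gives the KKT block system:
  [ Q   A^T ] [ x     ]   [-c ]
  [ A    0  ] [ lambda ] = [ b ]

Solving the linear system:
  x*      = (2.1222, 3.2805, -1.4389)
  lambda* = (-9.8959, -11.8326)
  f(x*)   = 26.8032

x* = (2.1222, 3.2805, -1.4389), lambda* = (-9.8959, -11.8326)


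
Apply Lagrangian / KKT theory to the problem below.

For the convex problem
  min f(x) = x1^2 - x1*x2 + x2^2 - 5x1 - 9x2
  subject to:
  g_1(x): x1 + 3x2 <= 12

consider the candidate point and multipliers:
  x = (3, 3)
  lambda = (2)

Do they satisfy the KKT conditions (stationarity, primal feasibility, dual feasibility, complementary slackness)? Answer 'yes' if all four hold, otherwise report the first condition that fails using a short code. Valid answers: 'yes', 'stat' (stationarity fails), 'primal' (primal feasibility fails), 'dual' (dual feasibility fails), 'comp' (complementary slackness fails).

Gradient of f: grad f(x) = Q x + c = (-2, -6)
Constraint values g_i(x) = a_i^T x - b_i:
  g_1((3, 3)) = 0
Stationarity residual: grad f(x) + sum_i lambda_i a_i = (0, 0)
  -> stationarity OK
Primal feasibility (all g_i <= 0): OK
Dual feasibility (all lambda_i >= 0): OK
Complementary slackness (lambda_i * g_i(x) = 0 for all i): OK

Verdict: yes, KKT holds.

yes


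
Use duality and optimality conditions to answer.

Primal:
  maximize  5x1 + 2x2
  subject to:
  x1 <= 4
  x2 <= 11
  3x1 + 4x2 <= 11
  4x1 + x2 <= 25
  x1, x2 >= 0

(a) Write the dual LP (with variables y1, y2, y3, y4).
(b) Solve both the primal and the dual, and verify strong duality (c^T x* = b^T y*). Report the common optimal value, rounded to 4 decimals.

The standard primal-dual pair for 'max c^T x s.t. A x <= b, x >= 0' is:
  Dual:  min b^T y  s.t.  A^T y >= c,  y >= 0.

So the dual LP is:
  minimize  4y1 + 11y2 + 11y3 + 25y4
  subject to:
    y1 + 3y3 + 4y4 >= 5
    y2 + 4y3 + y4 >= 2
    y1, y2, y3, y4 >= 0

Solving the primal: x* = (3.6667, 0).
  primal value c^T x* = 18.3333.
Solving the dual: y* = (0, 0, 1.6667, 0).
  dual value b^T y* = 18.3333.
Strong duality: c^T x* = b^T y*. Confirmed.

18.3333


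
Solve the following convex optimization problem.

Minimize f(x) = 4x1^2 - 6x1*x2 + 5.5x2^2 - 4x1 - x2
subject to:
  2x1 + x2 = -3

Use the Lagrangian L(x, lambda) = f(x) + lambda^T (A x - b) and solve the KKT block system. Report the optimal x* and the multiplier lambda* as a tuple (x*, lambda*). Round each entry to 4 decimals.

Form the Lagrangian:
  L(x, lambda) = (1/2) x^T Q x + c^T x + lambda^T (A x - b)
Stationarity (grad_x L = 0): Q x + c + A^T lambda = 0.
Primal feasibility: A x = b.

This gives the KKT block system:
  [ Q   A^T ] [ x     ]   [-c ]
  [ A    0  ] [ lambda ] = [ b ]

Solving the linear system:
  x*      = (-1.0789, -0.8421)
  lambda* = (3.7895)
  f(x*)   = 8.2632

x* = (-1.0789, -0.8421), lambda* = (3.7895)


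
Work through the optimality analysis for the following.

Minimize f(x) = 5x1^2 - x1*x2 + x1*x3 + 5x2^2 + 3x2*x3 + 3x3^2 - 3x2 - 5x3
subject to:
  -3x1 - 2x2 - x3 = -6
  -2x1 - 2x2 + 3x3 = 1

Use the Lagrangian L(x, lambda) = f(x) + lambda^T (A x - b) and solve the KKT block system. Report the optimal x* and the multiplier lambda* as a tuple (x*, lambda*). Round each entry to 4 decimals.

Form the Lagrangian:
  L(x, lambda) = (1/2) x^T Q x + c^T x + lambda^T (A x - b)
Stationarity (grad_x L = 0): Q x + c + A^T lambda = 0.
Primal feasibility: A x = b.

This gives the KKT block system:
  [ Q   A^T ] [ x     ]   [-c ]
  [ A    0  ] [ lambda ] = [ b ]

Solving the linear system:
  x*      = (1.0614, 0.6656, 1.4847)
  lambda* = (4.3847, -0.8605)
  f(x*)   = 8.8742

x* = (1.0614, 0.6656, 1.4847), lambda* = (4.3847, -0.8605)


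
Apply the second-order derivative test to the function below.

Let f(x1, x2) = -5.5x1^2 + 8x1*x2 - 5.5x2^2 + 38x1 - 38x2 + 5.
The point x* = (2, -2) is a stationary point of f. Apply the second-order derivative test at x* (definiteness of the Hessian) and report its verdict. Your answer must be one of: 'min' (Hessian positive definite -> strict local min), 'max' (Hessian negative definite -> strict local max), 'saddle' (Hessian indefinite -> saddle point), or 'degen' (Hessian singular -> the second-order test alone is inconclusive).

Compute the Hessian H = grad^2 f:
  H = [[-11, 8], [8, -11]]
Verify stationarity: grad f(x*) = H x* + g = (0, 0).
Eigenvalues of H: -19, -3.
Both eigenvalues < 0, so H is negative definite -> x* is a strict local max.

max


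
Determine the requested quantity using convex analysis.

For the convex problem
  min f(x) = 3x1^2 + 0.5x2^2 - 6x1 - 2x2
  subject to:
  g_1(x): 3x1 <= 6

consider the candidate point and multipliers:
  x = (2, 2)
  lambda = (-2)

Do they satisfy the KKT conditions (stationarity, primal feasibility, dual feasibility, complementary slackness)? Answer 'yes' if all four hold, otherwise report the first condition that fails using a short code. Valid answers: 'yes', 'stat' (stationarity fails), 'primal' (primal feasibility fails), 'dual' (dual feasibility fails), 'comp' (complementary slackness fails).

Gradient of f: grad f(x) = Q x + c = (6, 0)
Constraint values g_i(x) = a_i^T x - b_i:
  g_1((2, 2)) = 0
Stationarity residual: grad f(x) + sum_i lambda_i a_i = (0, 0)
  -> stationarity OK
Primal feasibility (all g_i <= 0): OK
Dual feasibility (all lambda_i >= 0): FAILS
Complementary slackness (lambda_i * g_i(x) = 0 for all i): OK

Verdict: the first failing condition is dual_feasibility -> dual.

dual


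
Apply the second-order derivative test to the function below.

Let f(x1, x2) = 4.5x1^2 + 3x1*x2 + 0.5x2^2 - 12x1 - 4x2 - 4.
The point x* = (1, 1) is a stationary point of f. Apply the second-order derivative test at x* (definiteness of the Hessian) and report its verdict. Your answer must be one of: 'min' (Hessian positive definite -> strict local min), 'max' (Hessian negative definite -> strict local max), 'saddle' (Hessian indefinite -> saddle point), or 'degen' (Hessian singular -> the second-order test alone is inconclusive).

Compute the Hessian H = grad^2 f:
  H = [[9, 3], [3, 1]]
Verify stationarity: grad f(x*) = H x* + g = (0, 0).
Eigenvalues of H: 0, 10.
H has a zero eigenvalue (singular; positive semidefinite but not definite), so H is neither positive definite, negative definite, nor indefinite. The second-order test alone is inconclusive -> degen.
(Indeed, f is constant along the null direction of H through x*, so x* is not a strict local extremum.)

degen


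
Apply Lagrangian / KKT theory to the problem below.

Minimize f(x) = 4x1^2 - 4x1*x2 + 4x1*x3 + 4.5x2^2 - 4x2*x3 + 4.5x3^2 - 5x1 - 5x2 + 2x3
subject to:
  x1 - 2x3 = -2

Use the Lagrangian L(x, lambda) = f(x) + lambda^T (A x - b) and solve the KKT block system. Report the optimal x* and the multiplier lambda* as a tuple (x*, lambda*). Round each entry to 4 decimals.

Form the Lagrangian:
  L(x, lambda) = (1/2) x^T Q x + c^T x + lambda^T (A x - b)
Stationarity (grad_x L = 0): Q x + c + A^T lambda = 0.
Primal feasibility: A x = b.

This gives the KKT block system:
  [ Q   A^T ] [ x     ]   [-c ]
  [ A    0  ] [ lambda ] = [ b ]

Solving the linear system:
  x*      = (0.1463, 1.0976, 1.0732)
  lambda* = (3.9268)
  f(x*)   = 1.8902

x* = (0.1463, 1.0976, 1.0732), lambda* = (3.9268)


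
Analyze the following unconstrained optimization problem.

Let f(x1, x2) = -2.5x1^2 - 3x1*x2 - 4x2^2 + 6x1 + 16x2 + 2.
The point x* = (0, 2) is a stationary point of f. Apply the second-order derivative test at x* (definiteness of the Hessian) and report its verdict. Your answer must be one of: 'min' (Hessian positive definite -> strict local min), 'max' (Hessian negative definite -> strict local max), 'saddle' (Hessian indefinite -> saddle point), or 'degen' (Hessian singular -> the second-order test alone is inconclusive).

Compute the Hessian H = grad^2 f:
  H = [[-5, -3], [-3, -8]]
Verify stationarity: grad f(x*) = H x* + g = (0, 0).
Eigenvalues of H: -9.8541, -3.1459.
Both eigenvalues < 0, so H is negative definite -> x* is a strict local max.

max


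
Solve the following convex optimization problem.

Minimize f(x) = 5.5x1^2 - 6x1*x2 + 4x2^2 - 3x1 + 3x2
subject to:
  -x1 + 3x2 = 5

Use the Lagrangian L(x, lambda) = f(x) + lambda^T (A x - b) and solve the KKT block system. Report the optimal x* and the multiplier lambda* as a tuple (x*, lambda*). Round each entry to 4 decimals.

Form the Lagrangian:
  L(x, lambda) = (1/2) x^T Q x + c^T x + lambda^T (A x - b)
Stationarity (grad_x L = 0): Q x + c + A^T lambda = 0.
Primal feasibility: A x = b.

This gives the KKT block system:
  [ Q   A^T ] [ x     ]   [-c ]
  [ A    0  ] [ lambda ] = [ b ]

Solving the linear system:
  x*      = (0.9577, 1.9859)
  lambda* = (-4.3803)
  f(x*)   = 12.493

x* = (0.9577, 1.9859), lambda* = (-4.3803)


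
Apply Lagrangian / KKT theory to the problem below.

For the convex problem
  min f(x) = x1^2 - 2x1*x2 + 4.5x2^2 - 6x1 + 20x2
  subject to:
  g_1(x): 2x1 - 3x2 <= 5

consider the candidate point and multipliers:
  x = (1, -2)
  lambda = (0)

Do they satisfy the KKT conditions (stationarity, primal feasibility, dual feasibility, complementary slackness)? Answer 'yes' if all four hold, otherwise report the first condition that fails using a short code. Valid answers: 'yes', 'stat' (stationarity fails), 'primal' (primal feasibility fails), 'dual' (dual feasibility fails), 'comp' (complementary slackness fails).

Gradient of f: grad f(x) = Q x + c = (0, 0)
Constraint values g_i(x) = a_i^T x - b_i:
  g_1((1, -2)) = 3
Stationarity residual: grad f(x) + sum_i lambda_i a_i = (0, 0)
  -> stationarity OK
Primal feasibility (all g_i <= 0): FAILS
Dual feasibility (all lambda_i >= 0): OK
Complementary slackness (lambda_i * g_i(x) = 0 for all i): OK

Verdict: the first failing condition is primal_feasibility -> primal.

primal


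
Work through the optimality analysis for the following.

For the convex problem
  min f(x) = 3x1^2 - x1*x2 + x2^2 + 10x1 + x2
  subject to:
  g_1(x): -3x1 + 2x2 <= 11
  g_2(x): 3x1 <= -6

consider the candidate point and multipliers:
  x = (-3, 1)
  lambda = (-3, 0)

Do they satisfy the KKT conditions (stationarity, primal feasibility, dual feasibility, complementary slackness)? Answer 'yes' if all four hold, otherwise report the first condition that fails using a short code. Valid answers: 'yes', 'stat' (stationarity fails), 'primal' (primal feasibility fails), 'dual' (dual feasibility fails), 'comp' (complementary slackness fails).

Gradient of f: grad f(x) = Q x + c = (-9, 6)
Constraint values g_i(x) = a_i^T x - b_i:
  g_1((-3, 1)) = 0
  g_2((-3, 1)) = -3
Stationarity residual: grad f(x) + sum_i lambda_i a_i = (0, 0)
  -> stationarity OK
Primal feasibility (all g_i <= 0): OK
Dual feasibility (all lambda_i >= 0): FAILS
Complementary slackness (lambda_i * g_i(x) = 0 for all i): OK

Verdict: the first failing condition is dual_feasibility -> dual.

dual


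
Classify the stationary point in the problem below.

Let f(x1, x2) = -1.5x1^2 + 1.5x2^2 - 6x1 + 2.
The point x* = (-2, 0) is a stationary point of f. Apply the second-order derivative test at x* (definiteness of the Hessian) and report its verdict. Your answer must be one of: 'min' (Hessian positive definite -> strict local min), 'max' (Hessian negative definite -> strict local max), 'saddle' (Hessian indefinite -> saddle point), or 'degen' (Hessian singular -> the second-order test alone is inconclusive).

Compute the Hessian H = grad^2 f:
  H = [[-3, 0], [0, 3]]
Verify stationarity: grad f(x*) = H x* + g = (0, 0).
Eigenvalues of H: -3, 3.
Eigenvalues have mixed signs, so H is indefinite -> x* is a saddle point.

saddle


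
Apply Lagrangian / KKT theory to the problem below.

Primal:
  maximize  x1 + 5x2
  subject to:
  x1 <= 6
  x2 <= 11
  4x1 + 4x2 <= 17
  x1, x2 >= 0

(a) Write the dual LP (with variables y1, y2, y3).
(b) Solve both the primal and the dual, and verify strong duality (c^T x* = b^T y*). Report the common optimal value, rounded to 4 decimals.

The standard primal-dual pair for 'max c^T x s.t. A x <= b, x >= 0' is:
  Dual:  min b^T y  s.t.  A^T y >= c,  y >= 0.

So the dual LP is:
  minimize  6y1 + 11y2 + 17y3
  subject to:
    y1 + 4y3 >= 1
    y2 + 4y3 >= 5
    y1, y2, y3 >= 0

Solving the primal: x* = (0, 4.25).
  primal value c^T x* = 21.25.
Solving the dual: y* = (0, 0, 1.25).
  dual value b^T y* = 21.25.
Strong duality: c^T x* = b^T y*. Confirmed.

21.25


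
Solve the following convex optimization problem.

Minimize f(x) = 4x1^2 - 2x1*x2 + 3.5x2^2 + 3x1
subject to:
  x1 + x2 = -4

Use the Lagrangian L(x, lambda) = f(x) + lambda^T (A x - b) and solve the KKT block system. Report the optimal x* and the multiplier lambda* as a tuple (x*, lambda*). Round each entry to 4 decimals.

Form the Lagrangian:
  L(x, lambda) = (1/2) x^T Q x + c^T x + lambda^T (A x - b)
Stationarity (grad_x L = 0): Q x + c + A^T lambda = 0.
Primal feasibility: A x = b.

This gives the KKT block system:
  [ Q   A^T ] [ x     ]   [-c ]
  [ A    0  ] [ lambda ] = [ b ]

Solving the linear system:
  x*      = (-2.0526, -1.9474)
  lambda* = (9.5263)
  f(x*)   = 15.9737

x* = (-2.0526, -1.9474), lambda* = (9.5263)


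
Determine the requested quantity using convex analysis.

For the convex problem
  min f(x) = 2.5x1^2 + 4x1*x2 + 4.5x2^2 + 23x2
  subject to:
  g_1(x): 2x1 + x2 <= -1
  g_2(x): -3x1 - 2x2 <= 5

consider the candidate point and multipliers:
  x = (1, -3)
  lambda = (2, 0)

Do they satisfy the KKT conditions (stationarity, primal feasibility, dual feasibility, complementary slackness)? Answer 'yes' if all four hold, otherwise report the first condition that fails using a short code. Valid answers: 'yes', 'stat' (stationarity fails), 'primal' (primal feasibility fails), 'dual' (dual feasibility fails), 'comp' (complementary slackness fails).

Gradient of f: grad f(x) = Q x + c = (-7, 0)
Constraint values g_i(x) = a_i^T x - b_i:
  g_1((1, -3)) = 0
  g_2((1, -3)) = -2
Stationarity residual: grad f(x) + sum_i lambda_i a_i = (-3, 2)
  -> stationarity FAILS
Primal feasibility (all g_i <= 0): OK
Dual feasibility (all lambda_i >= 0): OK
Complementary slackness (lambda_i * g_i(x) = 0 for all i): OK

Verdict: the first failing condition is stationarity -> stat.

stat


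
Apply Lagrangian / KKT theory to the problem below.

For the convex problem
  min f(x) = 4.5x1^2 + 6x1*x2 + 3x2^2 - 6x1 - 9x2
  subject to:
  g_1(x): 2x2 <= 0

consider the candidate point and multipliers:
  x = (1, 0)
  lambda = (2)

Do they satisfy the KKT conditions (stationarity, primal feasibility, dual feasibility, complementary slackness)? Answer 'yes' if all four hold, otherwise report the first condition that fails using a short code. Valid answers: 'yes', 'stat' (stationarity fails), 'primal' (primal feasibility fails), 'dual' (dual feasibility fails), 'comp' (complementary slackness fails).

Gradient of f: grad f(x) = Q x + c = (3, -3)
Constraint values g_i(x) = a_i^T x - b_i:
  g_1((1, 0)) = 0
Stationarity residual: grad f(x) + sum_i lambda_i a_i = (3, 1)
  -> stationarity FAILS
Primal feasibility (all g_i <= 0): OK
Dual feasibility (all lambda_i >= 0): OK
Complementary slackness (lambda_i * g_i(x) = 0 for all i): OK

Verdict: the first failing condition is stationarity -> stat.

stat


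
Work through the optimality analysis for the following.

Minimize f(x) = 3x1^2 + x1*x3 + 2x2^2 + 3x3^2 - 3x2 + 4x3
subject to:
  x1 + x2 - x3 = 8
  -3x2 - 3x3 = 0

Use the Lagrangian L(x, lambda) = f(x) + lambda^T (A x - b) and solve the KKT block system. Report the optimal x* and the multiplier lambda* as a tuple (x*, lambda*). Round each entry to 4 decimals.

Form the Lagrangian:
  L(x, lambda) = (1/2) x^T Q x + c^T x + lambda^T (A x - b)
Stationarity (grad_x L = 0): Q x + c + A^T lambda = 0.
Primal feasibility: A x = b.

This gives the KKT block system:
  [ Q   A^T ] [ x     ]   [-c ]
  [ A    0  ] [ lambda ] = [ b ]

Solving the linear system:
  x*      = (2.1579, 2.9211, -2.9211)
  lambda* = (-10.0263, -0.4474)
  f(x*)   = 29.8816

x* = (2.1579, 2.9211, -2.9211), lambda* = (-10.0263, -0.4474)


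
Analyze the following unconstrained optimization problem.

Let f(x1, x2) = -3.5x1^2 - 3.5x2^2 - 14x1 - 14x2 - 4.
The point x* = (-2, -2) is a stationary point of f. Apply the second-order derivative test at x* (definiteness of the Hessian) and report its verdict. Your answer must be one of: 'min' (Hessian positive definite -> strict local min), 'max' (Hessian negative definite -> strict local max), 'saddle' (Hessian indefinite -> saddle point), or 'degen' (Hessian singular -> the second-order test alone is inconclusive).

Compute the Hessian H = grad^2 f:
  H = [[-7, 0], [0, -7]]
Verify stationarity: grad f(x*) = H x* + g = (0, 0).
Eigenvalues of H: -7, -7.
Both eigenvalues < 0, so H is negative definite -> x* is a strict local max.

max


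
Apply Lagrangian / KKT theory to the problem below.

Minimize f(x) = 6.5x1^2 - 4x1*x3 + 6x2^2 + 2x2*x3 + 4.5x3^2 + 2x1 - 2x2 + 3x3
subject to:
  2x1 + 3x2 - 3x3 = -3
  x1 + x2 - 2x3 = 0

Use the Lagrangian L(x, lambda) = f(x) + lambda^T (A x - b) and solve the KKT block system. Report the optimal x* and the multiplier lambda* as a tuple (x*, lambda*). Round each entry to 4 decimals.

Form the Lagrangian:
  L(x, lambda) = (1/2) x^T Q x + c^T x + lambda^T (A x - b)
Stationarity (grad_x L = 0): Q x + c + A^T lambda = 0.
Primal feasibility: A x = b.

This gives the KKT block system:
  [ Q   A^T ] [ x     ]   [-c ]
  [ A    0  ] [ lambda ] = [ b ]

Solving the linear system:
  x*      = (-0.9818, -1.6727, -1.3273)
  lambda* = (19.2727, -33.0909)
  f(x*)   = 27.6091

x* = (-0.9818, -1.6727, -1.3273), lambda* = (19.2727, -33.0909)


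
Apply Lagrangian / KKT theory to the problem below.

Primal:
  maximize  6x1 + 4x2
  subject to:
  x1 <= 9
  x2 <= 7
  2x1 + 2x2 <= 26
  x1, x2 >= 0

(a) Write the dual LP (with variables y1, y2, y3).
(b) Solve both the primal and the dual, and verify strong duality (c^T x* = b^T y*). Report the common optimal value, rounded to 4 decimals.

The standard primal-dual pair for 'max c^T x s.t. A x <= b, x >= 0' is:
  Dual:  min b^T y  s.t.  A^T y >= c,  y >= 0.

So the dual LP is:
  minimize  9y1 + 7y2 + 26y3
  subject to:
    y1 + 2y3 >= 6
    y2 + 2y3 >= 4
    y1, y2, y3 >= 0

Solving the primal: x* = (9, 4).
  primal value c^T x* = 70.
Solving the dual: y* = (2, 0, 2).
  dual value b^T y* = 70.
Strong duality: c^T x* = b^T y*. Confirmed.

70
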